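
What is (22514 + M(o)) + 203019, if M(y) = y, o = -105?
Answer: 225428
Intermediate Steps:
(22514 + M(o)) + 203019 = (22514 - 105) + 203019 = 22409 + 203019 = 225428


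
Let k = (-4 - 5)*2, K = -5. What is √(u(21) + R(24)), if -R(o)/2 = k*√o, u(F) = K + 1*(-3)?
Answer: 2*√(-2 + 18*√6) ≈ 12.975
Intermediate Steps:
k = -18 (k = -9*2 = -18)
u(F) = -8 (u(F) = -5 + 1*(-3) = -5 - 3 = -8)
R(o) = 36*√o (R(o) = -(-36)*√o = 36*√o)
√(u(21) + R(24)) = √(-8 + 36*√24) = √(-8 + 36*(2*√6)) = √(-8 + 72*√6)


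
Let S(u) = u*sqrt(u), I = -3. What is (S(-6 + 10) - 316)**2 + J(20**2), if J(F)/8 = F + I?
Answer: 98040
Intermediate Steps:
J(F) = -24 + 8*F (J(F) = 8*(F - 3) = 8*(-3 + F) = -24 + 8*F)
S(u) = u**(3/2)
(S(-6 + 10) - 316)**2 + J(20**2) = ((-6 + 10)**(3/2) - 316)**2 + (-24 + 8*20**2) = (4**(3/2) - 316)**2 + (-24 + 8*400) = (8 - 316)**2 + (-24 + 3200) = (-308)**2 + 3176 = 94864 + 3176 = 98040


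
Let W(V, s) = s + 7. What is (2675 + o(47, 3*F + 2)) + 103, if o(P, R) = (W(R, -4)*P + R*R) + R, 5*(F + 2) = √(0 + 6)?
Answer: 73329/25 - 21*√6/5 ≈ 2922.9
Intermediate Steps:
F = -2 + √6/5 (F = -2 + √(0 + 6)/5 = -2 + √6/5 ≈ -1.5101)
W(V, s) = 7 + s
o(P, R) = R + R² + 3*P (o(P, R) = ((7 - 4)*P + R*R) + R = (3*P + R²) + R = (R² + 3*P) + R = R + R² + 3*P)
(2675 + o(47, 3*F + 2)) + 103 = (2675 + ((3*(-2 + √6/5) + 2) + (3*(-2 + √6/5) + 2)² + 3*47)) + 103 = (2675 + (((-6 + 3*√6/5) + 2) + ((-6 + 3*√6/5) + 2)² + 141)) + 103 = (2675 + ((-4 + 3*√6/5) + (-4 + 3*√6/5)² + 141)) + 103 = (2675 + (137 + (-4 + 3*√6/5)² + 3*√6/5)) + 103 = (2812 + (-4 + 3*√6/5)² + 3*√6/5) + 103 = 2915 + (-4 + 3*√6/5)² + 3*√6/5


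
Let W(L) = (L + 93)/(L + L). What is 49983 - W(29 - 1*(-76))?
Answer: 1749372/35 ≈ 49982.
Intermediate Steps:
W(L) = (93 + L)/(2*L) (W(L) = (93 + L)/((2*L)) = (93 + L)*(1/(2*L)) = (93 + L)/(2*L))
49983 - W(29 - 1*(-76)) = 49983 - (93 + (29 - 1*(-76)))/(2*(29 - 1*(-76))) = 49983 - (93 + (29 + 76))/(2*(29 + 76)) = 49983 - (93 + 105)/(2*105) = 49983 - 198/(2*105) = 49983 - 1*33/35 = 49983 - 33/35 = 1749372/35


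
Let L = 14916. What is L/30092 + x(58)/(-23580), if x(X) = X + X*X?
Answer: 31093057/88696170 ≈ 0.35056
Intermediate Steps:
x(X) = X + X**2
L/30092 + x(58)/(-23580) = 14916/30092 + (58*(1 + 58))/(-23580) = 14916*(1/30092) + (58*59)*(-1/23580) = 3729/7523 + 3422*(-1/23580) = 3729/7523 - 1711/11790 = 31093057/88696170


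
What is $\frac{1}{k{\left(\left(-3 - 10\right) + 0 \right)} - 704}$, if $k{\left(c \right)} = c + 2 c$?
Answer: $- \frac{1}{743} \approx -0.0013459$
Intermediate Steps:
$k{\left(c \right)} = 3 c$
$\frac{1}{k{\left(\left(-3 - 10\right) + 0 \right)} - 704} = \frac{1}{3 \left(\left(-3 - 10\right) + 0\right) - 704} = \frac{1}{3 \left(-13 + 0\right) - 704} = \frac{1}{3 \left(-13\right) - 704} = \frac{1}{-39 - 704} = \frac{1}{-743} = - \frac{1}{743}$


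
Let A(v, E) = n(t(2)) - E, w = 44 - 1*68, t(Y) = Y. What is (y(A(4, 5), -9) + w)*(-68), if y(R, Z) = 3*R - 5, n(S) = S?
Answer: 2584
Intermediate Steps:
w = -24 (w = 44 - 68 = -24)
A(v, E) = 2 - E
y(R, Z) = -5 + 3*R
(y(A(4, 5), -9) + w)*(-68) = ((-5 + 3*(2 - 1*5)) - 24)*(-68) = ((-5 + 3*(2 - 5)) - 24)*(-68) = ((-5 + 3*(-3)) - 24)*(-68) = ((-5 - 9) - 24)*(-68) = (-14 - 24)*(-68) = -38*(-68) = 2584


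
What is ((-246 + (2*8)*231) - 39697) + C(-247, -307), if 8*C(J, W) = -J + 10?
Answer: -289719/8 ≈ -36215.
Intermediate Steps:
C(J, W) = 5/4 - J/8 (C(J, W) = (-J + 10)/8 = (10 - J)/8 = 5/4 - J/8)
((-246 + (2*8)*231) - 39697) + C(-247, -307) = ((-246 + (2*8)*231) - 39697) + (5/4 - ⅛*(-247)) = ((-246 + 16*231) - 39697) + (5/4 + 247/8) = ((-246 + 3696) - 39697) + 257/8 = (3450 - 39697) + 257/8 = -36247 + 257/8 = -289719/8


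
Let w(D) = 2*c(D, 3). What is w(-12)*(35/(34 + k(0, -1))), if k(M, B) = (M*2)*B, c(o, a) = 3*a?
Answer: 315/17 ≈ 18.529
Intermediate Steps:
w(D) = 18 (w(D) = 2*(3*3) = 2*9 = 18)
k(M, B) = 2*B*M (k(M, B) = (2*M)*B = 2*B*M)
w(-12)*(35/(34 + k(0, -1))) = 18*(35/(34 + 2*(-1)*0)) = 18*(35/(34 + 0)) = 18*(35/34) = 315/17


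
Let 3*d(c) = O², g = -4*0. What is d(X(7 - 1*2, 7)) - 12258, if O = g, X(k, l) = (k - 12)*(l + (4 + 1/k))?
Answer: -12258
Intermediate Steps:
g = 0
X(k, l) = (-12 + k)*(4 + l + 1/k)
O = 0
d(c) = 0 (d(c) = (⅓)*0² = (⅓)*0 = 0)
d(X(7 - 1*2, 7)) - 12258 = 0 - 12258 = -12258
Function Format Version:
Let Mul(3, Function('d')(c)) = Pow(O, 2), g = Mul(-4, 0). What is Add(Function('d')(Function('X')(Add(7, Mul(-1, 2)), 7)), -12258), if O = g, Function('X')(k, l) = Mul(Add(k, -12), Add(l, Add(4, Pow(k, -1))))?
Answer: -12258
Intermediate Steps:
g = 0
Function('X')(k, l) = Mul(Add(-12, k), Add(4, l, Pow(k, -1)))
O = 0
Function('d')(c) = 0 (Function('d')(c) = Mul(Rational(1, 3), Pow(0, 2)) = Mul(Rational(1, 3), 0) = 0)
Add(Function('d')(Function('X')(Add(7, Mul(-1, 2)), 7)), -12258) = Add(0, -12258) = -12258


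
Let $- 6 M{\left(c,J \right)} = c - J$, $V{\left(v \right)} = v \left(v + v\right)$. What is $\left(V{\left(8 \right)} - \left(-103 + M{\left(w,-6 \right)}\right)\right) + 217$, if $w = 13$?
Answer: $\frac{2707}{6} \approx 451.17$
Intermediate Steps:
$V{\left(v \right)} = 2 v^{2}$ ($V{\left(v \right)} = v 2 v = 2 v^{2}$)
$M{\left(c,J \right)} = - \frac{c}{6} + \frac{J}{6}$ ($M{\left(c,J \right)} = - \frac{c - J}{6} = - \frac{c}{6} + \frac{J}{6}$)
$\left(V{\left(8 \right)} - \left(-103 + M{\left(w,-6 \right)}\right)\right) + 217 = \left(2 \cdot 8^{2} - \left(-103 - 1 - \frac{13}{6}\right)\right) + 217 = \left(2 \cdot 64 + \left(103 - \left(- \frac{13}{6} - 1\right)\right)\right) + 217 = \left(128 + \left(103 - - \frac{19}{6}\right)\right) + 217 = \left(128 + \left(103 + \frac{19}{6}\right)\right) + 217 = \left(128 + \frac{637}{6}\right) + 217 = \frac{1405}{6} + 217 = \frac{2707}{6}$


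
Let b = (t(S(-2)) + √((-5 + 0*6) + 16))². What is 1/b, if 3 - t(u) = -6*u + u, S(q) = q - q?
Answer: (3 + √11)⁻² ≈ 0.025063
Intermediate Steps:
S(q) = 0
t(u) = 3 + 5*u (t(u) = 3 - (-6*u + u) = 3 - (-5)*u = 3 + 5*u)
b = (3 + √11)² (b = ((3 + 5*0) + √((-5 + 0*6) + 16))² = ((3 + 0) + √((-5 + 0) + 16))² = (3 + √(-5 + 16))² = (3 + √11)² ≈ 39.900)
1/b = 1/((3 + √11)²) = (3 + √11)⁻²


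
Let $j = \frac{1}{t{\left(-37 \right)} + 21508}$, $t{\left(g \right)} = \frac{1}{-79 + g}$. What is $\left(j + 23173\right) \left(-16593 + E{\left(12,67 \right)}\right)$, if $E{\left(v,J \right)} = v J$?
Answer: $- \frac{912840142716243}{2494927} \approx -3.6588 \cdot 10^{8}$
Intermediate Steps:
$j = \frac{116}{2494927}$ ($j = \frac{1}{\frac{1}{-79 - 37} + 21508} = \frac{1}{\frac{1}{-116} + 21508} = \frac{1}{- \frac{1}{116} + 21508} = \frac{1}{\frac{2494927}{116}} = \frac{116}{2494927} \approx 4.6494 \cdot 10^{-5}$)
$E{\left(v,J \right)} = J v$
$\left(j + 23173\right) \left(-16593 + E{\left(12,67 \right)}\right) = \left(\frac{116}{2494927} + 23173\right) \left(-16593 + 67 \cdot 12\right) = \frac{57814943487 \left(-16593 + 804\right)}{2494927} = \frac{57814943487}{2494927} \left(-15789\right) = - \frac{912840142716243}{2494927}$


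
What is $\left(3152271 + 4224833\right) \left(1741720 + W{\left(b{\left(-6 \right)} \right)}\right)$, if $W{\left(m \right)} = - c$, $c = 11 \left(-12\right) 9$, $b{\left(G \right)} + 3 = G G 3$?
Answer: $12857613578432$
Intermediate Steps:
$b{\left(G \right)} = -3 + 3 G^{2}$ ($b{\left(G \right)} = -3 + G G 3 = -3 + G^{2} \cdot 3 = -3 + 3 G^{2}$)
$c = -1188$ ($c = \left(-132\right) 9 = -1188$)
$W{\left(m \right)} = 1188$ ($W{\left(m \right)} = \left(-1\right) \left(-1188\right) = 1188$)
$\left(3152271 + 4224833\right) \left(1741720 + W{\left(b{\left(-6 \right)} \right)}\right) = \left(3152271 + 4224833\right) \left(1741720 + 1188\right) = 7377104 \cdot 1742908 = 12857613578432$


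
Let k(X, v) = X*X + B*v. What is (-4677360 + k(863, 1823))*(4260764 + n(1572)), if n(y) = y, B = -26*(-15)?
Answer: -13731631166656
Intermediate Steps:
B = 390
k(X, v) = X² + 390*v (k(X, v) = X*X + 390*v = X² + 390*v)
(-4677360 + k(863, 1823))*(4260764 + n(1572)) = (-4677360 + (863² + 390*1823))*(4260764 + 1572) = (-4677360 + (744769 + 710970))*4262336 = (-4677360 + 1455739)*4262336 = -3221621*4262336 = -13731631166656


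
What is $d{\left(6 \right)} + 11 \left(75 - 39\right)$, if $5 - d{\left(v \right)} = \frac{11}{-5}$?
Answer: $\frac{2016}{5} \approx 403.2$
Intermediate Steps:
$d{\left(v \right)} = \frac{36}{5}$ ($d{\left(v \right)} = 5 - \frac{11}{-5} = 5 - 11 \left(- \frac{1}{5}\right) = 5 - - \frac{11}{5} = 5 + \frac{11}{5} = \frac{36}{5}$)
$d{\left(6 \right)} + 11 \left(75 - 39\right) = \frac{36}{5} + 11 \left(75 - 39\right) = \frac{36}{5} + 11 \cdot 36 = \frac{36}{5} + 396 = \frac{2016}{5}$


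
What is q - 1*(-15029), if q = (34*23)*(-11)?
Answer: 6427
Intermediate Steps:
q = -8602 (q = 782*(-11) = -8602)
q - 1*(-15029) = -8602 - 1*(-15029) = -8602 + 15029 = 6427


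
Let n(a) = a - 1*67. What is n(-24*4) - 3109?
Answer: -3272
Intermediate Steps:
n(a) = -67 + a (n(a) = a - 67 = -67 + a)
n(-24*4) - 3109 = (-67 - 24*4) - 3109 = (-67 - 96) - 3109 = -163 - 3109 = -3272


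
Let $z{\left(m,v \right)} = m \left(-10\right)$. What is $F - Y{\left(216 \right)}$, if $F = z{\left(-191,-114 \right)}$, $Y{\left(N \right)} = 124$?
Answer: $1786$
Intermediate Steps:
$z{\left(m,v \right)} = - 10 m$
$F = 1910$ ($F = \left(-10\right) \left(-191\right) = 1910$)
$F - Y{\left(216 \right)} = 1910 - 124 = 1786$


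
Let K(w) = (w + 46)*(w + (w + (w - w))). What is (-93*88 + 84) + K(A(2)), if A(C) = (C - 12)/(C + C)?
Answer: -16635/2 ≈ -8317.5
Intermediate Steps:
A(C) = (-12 + C)/(2*C) (A(C) = (-12 + C)/((2*C)) = (-12 + C)*(1/(2*C)) = (-12 + C)/(2*C))
K(w) = 2*w*(46 + w) (K(w) = (46 + w)*(w + (w + 0)) = (46 + w)*(w + w) = (46 + w)*(2*w) = 2*w*(46 + w))
(-93*88 + 84) + K(A(2)) = (-93*88 + 84) + 2*((½)*(-12 + 2)/2)*(46 + (½)*(-12 + 2)/2) = (-8184 + 84) + 2*((½)*(½)*(-10))*(46 + (½)*(½)*(-10)) = -8100 + 2*(-5/2)*(46 - 5/2) = -8100 + 2*(-5/2)*(87/2) = -8100 - 435/2 = -16635/2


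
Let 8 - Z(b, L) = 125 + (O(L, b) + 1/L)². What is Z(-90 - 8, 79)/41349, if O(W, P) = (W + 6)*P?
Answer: -61865076994/36865587 ≈ -1678.1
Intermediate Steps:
O(W, P) = P*(6 + W) (O(W, P) = (6 + W)*P = P*(6 + W))
Z(b, L) = -117 - (1/L + b*(6 + L))² (Z(b, L) = 8 - (125 + (b*(6 + L) + 1/L)²) = 8 - (125 + (1/L + b*(6 + L))²) = 8 + (-125 - (1/L + b*(6 + L))²) = -117 - (1/L + b*(6 + L))²)
Z(-90 - 8, 79)/41349 = ((-(1 + 79*(-90 - 8)*(6 + 79))² - 117*79²)/79²)/41349 = ((-(1 + 79*(-98)*85)² - 117*6241)/6241)*(1/41349) = ((-(1 - 658070)² - 730197)/6241)*(1/41349) = ((-1*(-658069)² - 730197)/6241)*(1/41349) = ((-1*433054808761 - 730197)/6241)*(1/41349) = ((-433054808761 - 730197)/6241)*(1/41349) = ((1/6241)*(-433055538958))*(1/41349) = -433055538958/6241*1/41349 = -61865076994/36865587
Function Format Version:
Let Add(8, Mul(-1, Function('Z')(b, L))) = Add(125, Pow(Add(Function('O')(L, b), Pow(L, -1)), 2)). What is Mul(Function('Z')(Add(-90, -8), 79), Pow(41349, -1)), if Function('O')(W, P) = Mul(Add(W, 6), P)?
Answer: Rational(-61865076994, 36865587) ≈ -1678.1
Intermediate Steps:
Function('O')(W, P) = Mul(P, Add(6, W)) (Function('O')(W, P) = Mul(Add(6, W), P) = Mul(P, Add(6, W)))
Function('Z')(b, L) = Add(-117, Mul(-1, Pow(Add(Pow(L, -1), Mul(b, Add(6, L))), 2))) (Function('Z')(b, L) = Add(8, Mul(-1, Add(125, Pow(Add(Mul(b, Add(6, L)), Pow(L, -1)), 2)))) = Add(8, Mul(-1, Add(125, Pow(Add(Pow(L, -1), Mul(b, Add(6, L))), 2)))) = Add(8, Add(-125, Mul(-1, Pow(Add(Pow(L, -1), Mul(b, Add(6, L))), 2)))) = Add(-117, Mul(-1, Pow(Add(Pow(L, -1), Mul(b, Add(6, L))), 2))))
Mul(Function('Z')(Add(-90, -8), 79), Pow(41349, -1)) = Mul(Mul(Pow(79, -2), Add(Mul(-1, Pow(Add(1, Mul(79, Add(-90, -8), Add(6, 79))), 2)), Mul(-117, Pow(79, 2)))), Pow(41349, -1)) = Mul(Mul(Rational(1, 6241), Add(Mul(-1, Pow(Add(1, Mul(79, -98, 85)), 2)), Mul(-117, 6241))), Rational(1, 41349)) = Mul(Mul(Rational(1, 6241), Add(Mul(-1, Pow(Add(1, -658070), 2)), -730197)), Rational(1, 41349)) = Mul(Mul(Rational(1, 6241), Add(Mul(-1, Pow(-658069, 2)), -730197)), Rational(1, 41349)) = Mul(Mul(Rational(1, 6241), Add(Mul(-1, 433054808761), -730197)), Rational(1, 41349)) = Mul(Mul(Rational(1, 6241), Add(-433054808761, -730197)), Rational(1, 41349)) = Mul(Mul(Rational(1, 6241), -433055538958), Rational(1, 41349)) = Mul(Rational(-433055538958, 6241), Rational(1, 41349)) = Rational(-61865076994, 36865587)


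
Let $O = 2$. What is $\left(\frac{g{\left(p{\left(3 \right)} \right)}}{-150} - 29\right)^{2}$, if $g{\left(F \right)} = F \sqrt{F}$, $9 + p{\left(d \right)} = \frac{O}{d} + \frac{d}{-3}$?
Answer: $\frac{127721387}{151875} - \frac{1624 i \sqrt{21}}{675} \approx 840.96 - 11.025 i$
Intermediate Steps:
$p{\left(d \right)} = -9 + \frac{2}{d} - \frac{d}{3}$ ($p{\left(d \right)} = -9 + \left(\frac{2}{d} + \frac{d}{-3}\right) = -9 + \left(\frac{2}{d} + d \left(- \frac{1}{3}\right)\right) = -9 - \left(- \frac{2}{d} + \frac{d}{3}\right) = -9 + \frac{2}{d} - \frac{d}{3}$)
$g{\left(F \right)} = F^{\frac{3}{2}}$
$\left(\frac{g{\left(p{\left(3 \right)} \right)}}{-150} - 29\right)^{2} = \left(\frac{\left(-9 + \frac{2}{3} - 1\right)^{\frac{3}{2}}}{-150} - 29\right)^{2} = \left(\left(-9 + 2 \cdot \frac{1}{3} - 1\right)^{\frac{3}{2}} \left(- \frac{1}{150}\right) - 29\right)^{2} = \left(\left(-9 + \frac{2}{3} - 1\right)^{\frac{3}{2}} \left(- \frac{1}{150}\right) - 29\right)^{2} = \left(\left(- \frac{28}{3}\right)^{\frac{3}{2}} \left(- \frac{1}{150}\right) - 29\right)^{2} = \left(- \frac{56 i \sqrt{21}}{9} \left(- \frac{1}{150}\right) - 29\right)^{2} = \left(\frac{28 i \sqrt{21}}{675} - 29\right)^{2} = \left(-29 + \frac{28 i \sqrt{21}}{675}\right)^{2}$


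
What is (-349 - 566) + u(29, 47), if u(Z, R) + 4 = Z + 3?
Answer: -887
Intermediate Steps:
u(Z, R) = -1 + Z (u(Z, R) = -4 + (Z + 3) = -4 + (3 + Z) = -1 + Z)
(-349 - 566) + u(29, 47) = (-349 - 566) + (-1 + 29) = -915 + 28 = -887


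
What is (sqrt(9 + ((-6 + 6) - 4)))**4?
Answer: 25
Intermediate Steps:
(sqrt(9 + ((-6 + 6) - 4)))**4 = (sqrt(9 + (0 - 4)))**4 = (sqrt(9 - 4))**4 = (sqrt(5))**4 = 25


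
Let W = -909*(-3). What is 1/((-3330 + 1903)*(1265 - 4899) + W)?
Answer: 1/5188445 ≈ 1.9274e-7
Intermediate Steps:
W = 2727
1/((-3330 + 1903)*(1265 - 4899) + W) = 1/((-3330 + 1903)*(1265 - 4899) + 2727) = 1/(-1427*(-3634) + 2727) = 1/(5185718 + 2727) = 1/5188445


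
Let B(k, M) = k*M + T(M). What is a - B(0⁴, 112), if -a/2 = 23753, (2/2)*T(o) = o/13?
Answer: -617690/13 ≈ -47515.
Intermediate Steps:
T(o) = o/13
a = -47506 (a = -2*23753 = -47506)
B(k, M) = M/13 + M*k (B(k, M) = k*M + M/13 = M*k + M/13 = M/13 + M*k)
a - B(0⁴, 112) = -47506 - 112*(1/13 + 0⁴) = -47506 - 112*(1/13 + 0) = -47506 - 112/13 = -617690/13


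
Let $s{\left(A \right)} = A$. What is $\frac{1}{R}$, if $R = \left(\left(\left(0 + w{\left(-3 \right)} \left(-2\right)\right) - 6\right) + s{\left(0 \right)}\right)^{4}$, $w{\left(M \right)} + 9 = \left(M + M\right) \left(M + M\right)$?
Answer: $\frac{1}{12960000} \approx 7.7161 \cdot 10^{-8}$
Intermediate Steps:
$w{\left(M \right)} = -9 + 4 M^{2}$ ($w{\left(M \right)} = -9 + \left(M + M\right) \left(M + M\right) = -9 + 2 M 2 M = -9 + 4 M^{2}$)
$R = 12960000$ ($R = \left(\left(\left(0 + \left(-9 + 4 \left(-3\right)^{2}\right) \left(-2\right)\right) - 6\right) + 0\right)^{4} = \left(\left(\left(0 + \left(-9 + 4 \cdot 9\right) \left(-2\right)\right) - 6\right) + 0\right)^{4} = \left(\left(\left(0 + \left(-9 + 36\right) \left(-2\right)\right) - 6\right) + 0\right)^{4} = \left(\left(\left(0 + 27 \left(-2\right)\right) - 6\right) + 0\right)^{4} = \left(\left(\left(0 - 54\right) - 6\right) + 0\right)^{4} = \left(\left(-54 - 6\right) + 0\right)^{4} = \left(-60 + 0\right)^{4} = \left(-60\right)^{4} = 12960000$)
$\frac{1}{R} = \frac{1}{12960000}$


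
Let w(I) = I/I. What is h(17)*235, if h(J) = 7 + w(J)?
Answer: 1880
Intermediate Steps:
w(I) = 1
h(J) = 8 (h(J) = 7 + 1 = 8)
h(17)*235 = 8*235 = 1880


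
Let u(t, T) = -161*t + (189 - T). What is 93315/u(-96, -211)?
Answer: 93315/15856 ≈ 5.8852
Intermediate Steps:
u(t, T) = 189 - T - 161*t
93315/u(-96, -211) = 93315/(189 - 1*(-211) - 161*(-96)) = 93315/(189 + 211 + 15456) = 93315/15856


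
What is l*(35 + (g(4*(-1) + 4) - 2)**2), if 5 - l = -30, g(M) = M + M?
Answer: 1365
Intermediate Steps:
g(M) = 2*M
l = 35 (l = 5 - 1*(-30) = 5 + 30 = 35)
l*(35 + (g(4*(-1) + 4) - 2)**2) = 35*(35 + (2*(4*(-1) + 4) - 2)**2) = 35*(35 + (2*(-4 + 4) - 2)**2) = 35*(35 + (2*0 - 2)**2) = 35*(35 + (0 - 2)**2) = 35*(35 + (-2)**2) = 35*(35 + 4) = 35*39 = 1365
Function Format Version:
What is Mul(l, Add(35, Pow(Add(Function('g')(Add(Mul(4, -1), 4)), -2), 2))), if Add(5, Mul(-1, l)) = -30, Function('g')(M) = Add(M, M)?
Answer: 1365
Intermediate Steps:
Function('g')(M) = Mul(2, M)
l = 35 (l = Add(5, Mul(-1, -30)) = Add(5, 30) = 35)
Mul(l, Add(35, Pow(Add(Function('g')(Add(Mul(4, -1), 4)), -2), 2))) = Mul(35, Add(35, Pow(Add(Mul(2, Add(Mul(4, -1), 4)), -2), 2))) = Mul(35, Add(35, Pow(Add(Mul(2, Add(-4, 4)), -2), 2))) = Mul(35, Add(35, Pow(Add(Mul(2, 0), -2), 2))) = Mul(35, Add(35, Pow(Add(0, -2), 2))) = Mul(35, Add(35, Pow(-2, 2))) = Mul(35, Add(35, 4)) = Mul(35, 39) = 1365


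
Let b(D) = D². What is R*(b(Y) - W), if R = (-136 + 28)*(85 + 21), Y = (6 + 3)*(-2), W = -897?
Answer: -13978008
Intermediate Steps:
Y = -18 (Y = 9*(-2) = -18)
R = -11448 (R = -108*106 = -11448)
R*(b(Y) - W) = -11448*((-18)² - 1*(-897)) = -11448*(324 + 897) = -11448*1221 = -13978008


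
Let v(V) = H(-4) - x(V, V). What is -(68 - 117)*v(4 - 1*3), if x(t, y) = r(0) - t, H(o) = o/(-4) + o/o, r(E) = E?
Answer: 147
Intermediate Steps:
H(o) = 1 - o/4 (H(o) = o*(-1/4) + 1 = -o/4 + 1 = 1 - o/4)
x(t, y) = -t (x(t, y) = 0 - t = -t)
v(V) = 2 + V (v(V) = (1 - 1/4*(-4)) - (-1)*V = (1 + 1) + V = 2 + V)
-(68 - 117)*v(4 - 1*3) = -(68 - 117)*(2 + (4 - 1*3)) = -(-49)*(2 + (4 - 3)) = -(-49)*(2 + 1) = -(-49)*3 = -1*(-147) = 147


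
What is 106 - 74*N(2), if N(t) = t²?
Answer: -190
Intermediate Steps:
106 - 74*N(2) = 106 - 74*2² = 106 - 74*4 = 106 - 296 = -190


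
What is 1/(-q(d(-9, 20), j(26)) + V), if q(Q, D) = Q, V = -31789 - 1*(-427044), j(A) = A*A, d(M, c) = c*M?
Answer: 1/395435 ≈ 2.5289e-6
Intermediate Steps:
d(M, c) = M*c
j(A) = A²
V = 395255 (V = -31789 + 427044 = 395255)
1/(-q(d(-9, 20), j(26)) + V) = 1/(-(-9)*20 + 395255) = 1/(-1*(-180) + 395255) = 1/(180 + 395255) = 1/395435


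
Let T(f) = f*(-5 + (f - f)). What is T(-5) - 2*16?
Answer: -7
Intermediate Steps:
T(f) = -5*f (T(f) = f*(-5 + 0) = f*(-5) = -5*f)
T(-5) - 2*16 = -5*(-5) - 2*16 = 25 - 32 = -7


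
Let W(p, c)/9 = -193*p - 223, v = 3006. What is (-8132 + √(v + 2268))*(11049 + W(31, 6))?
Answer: 364354260 - 134415*√586 ≈ 3.6110e+8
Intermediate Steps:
W(p, c) = -2007 - 1737*p (W(p, c) = 9*(-193*p - 223) = 9*(-223 - 193*p) = -2007 - 1737*p)
(-8132 + √(v + 2268))*(11049 + W(31, 6)) = (-8132 + √(3006 + 2268))*(11049 + (-2007 - 1737*31)) = (-8132 + √5274)*(11049 + (-2007 - 53847)) = (-8132 + 3*√586)*(11049 - 55854) = (-8132 + 3*√586)*(-44805) = 364354260 - 134415*√586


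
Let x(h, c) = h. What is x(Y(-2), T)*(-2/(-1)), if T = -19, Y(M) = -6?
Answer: -12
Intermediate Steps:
x(Y(-2), T)*(-2/(-1)) = -(-12)/(-1) = -(-12)*(-1) = -6*2 = -12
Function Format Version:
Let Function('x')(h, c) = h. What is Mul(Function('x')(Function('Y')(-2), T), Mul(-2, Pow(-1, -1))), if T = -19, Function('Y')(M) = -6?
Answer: -12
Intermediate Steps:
Mul(Function('x')(Function('Y')(-2), T), Mul(-2, Pow(-1, -1))) = Mul(-6, Mul(-2, Pow(-1, -1))) = Mul(-6, Mul(-2, -1)) = Mul(-6, 2) = -12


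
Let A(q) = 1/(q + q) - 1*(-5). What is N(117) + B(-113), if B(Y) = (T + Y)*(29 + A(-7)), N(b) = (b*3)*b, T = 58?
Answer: 548813/14 ≈ 39201.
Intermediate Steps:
N(b) = 3*b**2 (N(b) = (3*b)*b = 3*b**2)
A(q) = 5 + 1/(2*q) (A(q) = 1/(2*q) + 5 = 5 + 1/(2*q))
B(Y) = 13775/7 + 475*Y/14 (B(Y) = (58 + Y)*(29 + (5 + (1/2)/(-7))) = (58 + Y)*(29 + (5 + (1/2)*(-1/7))) = (58 + Y)*(29 + (5 - 1/14)) = (58 + Y)*(29 + 69/14) = (58 + Y)*(475/14) = 13775/7 + 475*Y/14)
N(117) + B(-113) = 3*117**2 + (13775/7 + (475/14)*(-113)) = 3*13689 + (13775/7 - 53675/14) = 41067 - 26125/14 = 548813/14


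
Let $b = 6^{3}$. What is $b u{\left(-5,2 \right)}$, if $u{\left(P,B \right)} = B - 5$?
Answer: $-648$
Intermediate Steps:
$u{\left(P,B \right)} = -5 + B$
$b = 216$
$b u{\left(-5,2 \right)} = 216 \left(-5 + 2\right) = 216 \left(-3\right) = -648$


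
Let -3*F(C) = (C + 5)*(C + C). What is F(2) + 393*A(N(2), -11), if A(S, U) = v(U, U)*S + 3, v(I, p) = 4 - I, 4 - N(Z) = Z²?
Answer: 3509/3 ≈ 1169.7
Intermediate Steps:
N(Z) = 4 - Z²
A(S, U) = 3 + S*(4 - U) (A(S, U) = (4 - U)*S + 3 = S*(4 - U) + 3 = 3 + S*(4 - U))
F(C) = -2*C*(5 + C)/3 (F(C) = -(C + 5)*(C + C)/3 = -(5 + C)*2*C/3 = -2*C*(5 + C)/3)
F(2) + 393*A(N(2), -11) = -⅔*2*(5 + 2) + 393*(3 - (4 - 1*2²)*(-4 - 11)) = -⅔*2*7 + 393*(3 - 1*(4 - 1*4)*(-15)) = -28/3 + 393*(3 - 1*(4 - 4)*(-15)) = -28/3 + 393*(3 - 1*0*(-15)) = -28/3 + 393*(3 + 0) = -28/3 + 393*3 = -28/3 + 1179 = 3509/3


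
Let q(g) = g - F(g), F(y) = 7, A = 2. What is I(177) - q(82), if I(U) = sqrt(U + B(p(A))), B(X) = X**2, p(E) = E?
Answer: -75 + sqrt(181) ≈ -61.546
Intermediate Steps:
I(U) = sqrt(4 + U) (I(U) = sqrt(U + 2**2) = sqrt(U + 4) = sqrt(4 + U))
q(g) = -7 + g (q(g) = g - 1*7 = g - 7 = -7 + g)
I(177) - q(82) = sqrt(4 + 177) - (-7 + 82) = sqrt(181) - 1*75 = sqrt(181) - 75 = -75 + sqrt(181)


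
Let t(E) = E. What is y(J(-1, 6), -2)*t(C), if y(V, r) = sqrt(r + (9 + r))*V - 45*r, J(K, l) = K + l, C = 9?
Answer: 810 + 45*sqrt(5) ≈ 910.62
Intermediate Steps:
y(V, r) = -45*r + V*sqrt(9 + 2*r) (y(V, r) = sqrt(9 + 2*r)*V - 45*r = V*sqrt(9 + 2*r) - 45*r = -45*r + V*sqrt(9 + 2*r))
y(J(-1, 6), -2)*t(C) = (-45*(-2) + (-1 + 6)*sqrt(9 + 2*(-2)))*9 = (90 + 5*sqrt(9 - 4))*9 = (90 + 5*sqrt(5))*9 = 810 + 45*sqrt(5)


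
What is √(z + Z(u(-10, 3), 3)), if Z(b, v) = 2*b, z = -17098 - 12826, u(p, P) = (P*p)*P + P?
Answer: I*√30098 ≈ 173.49*I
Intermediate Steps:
u(p, P) = P + p*P² (u(p, P) = p*P² + P = P + p*P²)
z = -29924
√(z + Z(u(-10, 3), 3)) = √(-29924 + 2*(3*(1 + 3*(-10)))) = √(-29924 + 2*(3*(1 - 30))) = √(-29924 + 2*(3*(-29))) = √(-29924 + 2*(-87)) = √(-29924 - 174) = √(-30098) = I*√30098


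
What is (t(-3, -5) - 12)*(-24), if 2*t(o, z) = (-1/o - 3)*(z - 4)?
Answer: 0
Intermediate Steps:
t(o, z) = (-4 + z)*(-3 - 1/o)/2 (t(o, z) = ((-1/o - 3)*(z - 4))/2 = ((-3 - 1/o)*(-4 + z))/2 = ((-4 + z)*(-3 - 1/o))/2 = (-4 + z)*(-3 - 1/o)/2)
(t(-3, -5) - 12)*(-24) = ((½)*(4 - 1*(-5) - 3*(-3)*(-4 - 5))/(-3) - 12)*(-24) = ((½)*(-⅓)*(4 + 5 - 3*(-3)*(-9)) - 12)*(-24) = ((½)*(-⅓)*(4 + 5 - 81) - 12)*(-24) = ((½)*(-⅓)*(-72) - 12)*(-24) = (12 - 12)*(-24) = 0*(-24) = 0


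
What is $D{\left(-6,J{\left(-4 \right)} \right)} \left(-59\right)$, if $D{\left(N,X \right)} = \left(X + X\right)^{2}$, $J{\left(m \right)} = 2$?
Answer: $-944$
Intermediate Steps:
$D{\left(N,X \right)} = 4 X^{2}$ ($D{\left(N,X \right)} = \left(2 X\right)^{2} = 4 X^{2}$)
$D{\left(-6,J{\left(-4 \right)} \right)} \left(-59\right) = 4 \cdot 2^{2} \left(-59\right) = 4 \cdot 4 \left(-59\right) = 16 \left(-59\right) = -944$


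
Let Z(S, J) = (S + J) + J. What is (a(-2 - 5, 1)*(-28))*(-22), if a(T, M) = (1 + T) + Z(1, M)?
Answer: -1848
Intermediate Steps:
Z(S, J) = S + 2*J (Z(S, J) = (J + S) + J = S + 2*J)
a(T, M) = 2 + T + 2*M (a(T, M) = (1 + T) + (1 + 2*M) = 2 + T + 2*M)
(a(-2 - 5, 1)*(-28))*(-22) = ((2 + (-2 - 5) + 2*1)*(-28))*(-22) = ((2 - 7 + 2)*(-28))*(-22) = -3*(-28)*(-22) = 84*(-22) = -1848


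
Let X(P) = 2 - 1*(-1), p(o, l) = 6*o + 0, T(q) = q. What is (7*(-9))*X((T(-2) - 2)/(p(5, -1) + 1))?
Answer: -189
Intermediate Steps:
p(o, l) = 6*o
X(P) = 3 (X(P) = 2 + 1 = 3)
(7*(-9))*X((T(-2) - 2)/(p(5, -1) + 1)) = (7*(-9))*3 = -63*3 = -189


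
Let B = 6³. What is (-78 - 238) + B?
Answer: -100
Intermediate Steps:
B = 216
(-78 - 238) + B = (-78 - 238) + 216 = -316 + 216 = -100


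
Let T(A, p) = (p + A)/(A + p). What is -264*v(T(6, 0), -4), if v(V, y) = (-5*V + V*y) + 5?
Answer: 1056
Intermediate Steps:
T(A, p) = 1 (T(A, p) = (A + p)/(A + p) = 1)
v(V, y) = 5 - 5*V + V*y
-264*v(T(6, 0), -4) = -264*(5 - 5*1 + 1*(-4)) = -264*(5 - 5 - 4) = -264*(-4) = 1056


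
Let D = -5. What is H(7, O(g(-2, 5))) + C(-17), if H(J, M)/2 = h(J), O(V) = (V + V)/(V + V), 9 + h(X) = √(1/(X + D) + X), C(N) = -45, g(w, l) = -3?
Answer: -63 + √30 ≈ -57.523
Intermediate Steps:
h(X) = -9 + √(X + 1/(-5 + X)) (h(X) = -9 + √(1/(X - 5) + X) = -9 + √(1/(-5 + X) + X) = -9 + √(X + 1/(-5 + X)))
O(V) = 1 (O(V) = (2*V)/((2*V)) = (2*V)*(1/(2*V)) = 1)
H(J, M) = -18 + 2*√((1 + J*(-5 + J))/(-5 + J)) (H(J, M) = 2*(-9 + √((1 + J*(-5 + J))/(-5 + J))) = -18 + 2*√((1 + J*(-5 + J))/(-5 + J)))
H(7, O(g(-2, 5))) + C(-17) = (-18 + 2*√((1 + 7*(-5 + 7))/(-5 + 7))) - 45 = (-18 + 2*√((1 + 7*2)/2)) - 45 = (-18 + 2*√((1 + 14)/2)) - 45 = (-18 + 2*√((½)*15)) - 45 = (-18 + 2*√(15/2)) - 45 = (-18 + 2*(√30/2)) - 45 = (-18 + √30) - 45 = -63 + √30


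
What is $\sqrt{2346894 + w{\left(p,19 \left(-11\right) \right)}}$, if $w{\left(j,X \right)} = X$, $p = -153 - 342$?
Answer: $\sqrt{2346685} \approx 1531.9$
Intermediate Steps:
$p = -495$
$\sqrt{2346894 + w{\left(p,19 \left(-11\right) \right)}} = \sqrt{2346894 + 19 \left(-11\right)} = \sqrt{2346894 - 209} = \sqrt{2346685}$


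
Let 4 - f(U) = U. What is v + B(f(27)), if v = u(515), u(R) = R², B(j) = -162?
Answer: 265063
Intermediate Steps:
f(U) = 4 - U
v = 265225 (v = 515² = 265225)
v + B(f(27)) = 265225 - 162 = 265063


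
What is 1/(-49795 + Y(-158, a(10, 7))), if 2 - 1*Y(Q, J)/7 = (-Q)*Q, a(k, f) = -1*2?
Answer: 1/124967 ≈ 8.0021e-6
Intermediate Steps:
a(k, f) = -2
Y(Q, J) = 14 + 7*Q**2 (Y(Q, J) = 14 - 7*(-Q)*Q = 14 - (-7)*Q**2 = 14 + 7*Q**2)
1/(-49795 + Y(-158, a(10, 7))) = 1/(-49795 + (14 + 7*(-158)**2)) = 1/(-49795 + (14 + 7*24964)) = 1/(-49795 + (14 + 174748)) = 1/(-49795 + 174762) = 1/124967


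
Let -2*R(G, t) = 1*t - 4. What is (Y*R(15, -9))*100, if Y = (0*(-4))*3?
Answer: 0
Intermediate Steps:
R(G, t) = 2 - t/2 (R(G, t) = -(1*t - 4)/2 = -(t - 4)/2 = -(-4 + t)/2 = 2 - t/2)
Y = 0 (Y = 0*3 = 0)
(Y*R(15, -9))*100 = (0*(2 - ½*(-9)))*100 = (0*(2 + 9/2))*100 = (0*(13/2))*100 = 0*100 = 0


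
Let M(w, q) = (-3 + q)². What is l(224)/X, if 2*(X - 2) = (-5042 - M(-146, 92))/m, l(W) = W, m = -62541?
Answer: 9339456/87709 ≈ 106.48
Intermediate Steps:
X = 87709/41694 (X = 2 + ((-5042 - (-3 + 92)²)/(-62541))/2 = 2 + ((-5042 - 1*89²)*(-1/62541))/2 = 2 + ((-5042 - 1*7921)*(-1/62541))/2 = 2 + ((-5042 - 7921)*(-1/62541))/2 = 2 + (-12963*(-1/62541))/2 = 2 + (½)*(4321/20847) = 2 + 4321/41694 = 87709/41694 ≈ 2.1036)
l(224)/X = 224/(87709/41694) = 224*(41694/87709) = 9339456/87709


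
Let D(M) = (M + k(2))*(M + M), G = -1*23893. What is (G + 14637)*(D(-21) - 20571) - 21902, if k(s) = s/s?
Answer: 182608234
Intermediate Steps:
G = -23893
k(s) = 1
D(M) = 2*M*(1 + M) (D(M) = (M + 1)*(M + M) = (1 + M)*(2*M) = 2*M*(1 + M))
(G + 14637)*(D(-21) - 20571) - 21902 = (-23893 + 14637)*(2*(-21)*(1 - 21) - 20571) - 21902 = -9256*(2*(-21)*(-20) - 20571) - 21902 = -9256*(840 - 20571) - 21902 = -9256*(-19731) - 21902 = 182630136 - 21902 = 182608234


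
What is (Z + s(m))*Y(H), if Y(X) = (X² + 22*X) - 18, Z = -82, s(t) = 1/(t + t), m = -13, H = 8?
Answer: -236763/13 ≈ -18213.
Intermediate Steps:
s(t) = 1/(2*t)
Y(X) = -18 + X² + 22*X
(Z + s(m))*Y(H) = (-82 + (½)/(-13))*(-18 + 8² + 22*8) = (-82 + (½)*(-1/13))*(-18 + 64 + 176) = (-82 - 1/26)*222 = -2133/26*222 = -236763/13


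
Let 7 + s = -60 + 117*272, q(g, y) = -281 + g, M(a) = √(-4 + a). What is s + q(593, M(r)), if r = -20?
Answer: 32069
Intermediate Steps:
s = 31757 (s = -7 + (-60 + 117*272) = -7 + (-60 + 31824) = -7 + 31764 = 31757)
s + q(593, M(r)) = 31757 + (-281 + 593) = 31757 + 312 = 32069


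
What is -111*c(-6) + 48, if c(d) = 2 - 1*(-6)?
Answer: -840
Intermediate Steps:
c(d) = 8 (c(d) = 2 + 6 = 8)
-111*c(-6) + 48 = -111*8 + 48 = -888 + 48 = -840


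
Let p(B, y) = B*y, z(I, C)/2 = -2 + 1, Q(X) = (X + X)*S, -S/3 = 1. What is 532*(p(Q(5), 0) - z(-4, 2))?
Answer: 1064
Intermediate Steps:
S = -3 (S = -3*1 = -3)
Q(X) = -6*X (Q(X) = (X + X)*(-3) = (2*X)*(-3) = -6*X)
z(I, C) = -2 (z(I, C) = 2*(-2 + 1) = 2*(-1) = -2)
532*(p(Q(5), 0) - z(-4, 2)) = 532*(-6*5*0 - 1*(-2)) = 532*(-30*0 + 2) = 532*(0 + 2) = 532*2 = 1064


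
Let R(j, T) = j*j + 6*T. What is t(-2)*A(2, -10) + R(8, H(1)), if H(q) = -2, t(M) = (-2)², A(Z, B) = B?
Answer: 12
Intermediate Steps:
t(M) = 4
R(j, T) = j² + 6*T
t(-2)*A(2, -10) + R(8, H(1)) = 4*(-10) + (8² + 6*(-2)) = -40 + (64 - 12) = -40 + 52 = 12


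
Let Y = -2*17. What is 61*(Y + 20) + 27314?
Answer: 26460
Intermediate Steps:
Y = -34
61*(Y + 20) + 27314 = 61*(-34 + 20) + 27314 = 61*(-14) + 27314 = -854 + 27314 = 26460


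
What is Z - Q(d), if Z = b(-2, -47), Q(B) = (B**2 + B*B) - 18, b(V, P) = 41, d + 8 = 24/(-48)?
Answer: -171/2 ≈ -85.500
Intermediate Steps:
d = -17/2 (d = -8 + 24/(-48) = -8 + 24*(-1/48) = -8 - 1/2 = -17/2 ≈ -8.5000)
Q(B) = -18 + 2*B**2 (Q(B) = (B**2 + B**2) - 18 = 2*B**2 - 18 = -18 + 2*B**2)
Z = 41
Z - Q(d) = 41 - (-18 + 2*(-17/2)**2) = 41 - (-18 + 2*(289/4)) = 41 - (-18 + 289/2) = 41 - 1*253/2 = 41 - 253/2 = -171/2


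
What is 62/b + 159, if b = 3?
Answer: 539/3 ≈ 179.67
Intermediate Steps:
62/b + 159 = 62/3 + 159 = 539/3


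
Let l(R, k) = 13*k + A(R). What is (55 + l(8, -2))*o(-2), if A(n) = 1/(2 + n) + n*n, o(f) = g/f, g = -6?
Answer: 2793/10 ≈ 279.30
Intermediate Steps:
o(f) = -6/f
A(n) = n**2 + 1/(2 + n) (A(n) = 1/(2 + n) + n**2 = n**2 + 1/(2 + n))
l(R, k) = 13*k + (1 + R**3 + 2*R**2)/(2 + R)
(55 + l(8, -2))*o(-2) = (55 + (1 + 8**3 + 2*8**2 + 13*(-2)*(2 + 8))/(2 + 8))*(-6/(-2)) = (55 + (1 + 512 + 2*64 + 13*(-2)*10)/10)*(-6*(-1/2)) = (55 + (1 + 512 + 128 - 260)/10)*3 = (55 + (1/10)*381)*3 = (55 + 381/10)*3 = (931/10)*3 = 2793/10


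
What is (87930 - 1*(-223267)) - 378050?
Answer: -66853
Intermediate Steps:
(87930 - 1*(-223267)) - 378050 = (87930 + 223267) - 378050 = 311197 - 378050 = -66853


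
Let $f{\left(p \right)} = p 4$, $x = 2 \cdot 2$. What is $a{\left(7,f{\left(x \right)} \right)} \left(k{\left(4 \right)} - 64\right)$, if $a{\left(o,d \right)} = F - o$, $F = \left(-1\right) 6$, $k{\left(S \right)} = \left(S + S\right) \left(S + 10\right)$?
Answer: $-624$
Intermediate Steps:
$k{\left(S \right)} = 2 S \left(10 + S\right)$
$x = 4$
$F = -6$
$f{\left(p \right)} = 4 p$
$a{\left(o,d \right)} = -6 - o$
$a{\left(7,f{\left(x \right)} \right)} \left(k{\left(4 \right)} - 64\right) = \left(-6 - 7\right) \left(2 \cdot 4 \left(10 + 4\right) - 64\right) = \left(-6 - 7\right) \left(2 \cdot 4 \cdot 14 - 64\right) = - 13 \left(112 - 64\right) = \left(-13\right) 48 = -624$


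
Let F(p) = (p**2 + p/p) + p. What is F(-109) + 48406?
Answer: 60179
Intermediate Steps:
F(p) = 1 + p + p**2 (F(p) = (p**2 + 1) + p = (1 + p**2) + p = 1 + p + p**2)
F(-109) + 48406 = (1 - 109 + (-109)**2) + 48406 = (1 - 109 + 11881) + 48406 = 11773 + 48406 = 60179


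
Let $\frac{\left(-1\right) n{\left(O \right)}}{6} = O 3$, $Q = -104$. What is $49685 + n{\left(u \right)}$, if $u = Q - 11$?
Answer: $51755$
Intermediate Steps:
$u = -115$ ($u = -104 - 11 = -115$)
$n{\left(O \right)} = - 18 O$ ($n{\left(O \right)} = - 6 O 3 = - 6 \cdot 3 O = - 18 O$)
$49685 + n{\left(u \right)} = 49685 - -2070 = 49685 + 2070 = 51755$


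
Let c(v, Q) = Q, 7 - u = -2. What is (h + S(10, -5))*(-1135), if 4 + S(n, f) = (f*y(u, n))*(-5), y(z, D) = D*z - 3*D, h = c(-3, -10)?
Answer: -1686610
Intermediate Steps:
u = 9 (u = 7 - 1*(-2) = 7 + 2 = 9)
h = -10
y(z, D) = -3*D + D*z
S(n, f) = -4 - 30*f*n (S(n, f) = -4 + (f*(n*(-3 + 9)))*(-5) = -4 + (f*(n*6))*(-5) = -4 + (f*(6*n))*(-5) = -4 + (6*f*n)*(-5) = -4 - 30*f*n)
(h + S(10, -5))*(-1135) = (-10 + (-4 - 30*(-5)*10))*(-1135) = (-10 + (-4 + 1500))*(-1135) = (-10 + 1496)*(-1135) = 1486*(-1135) = -1686610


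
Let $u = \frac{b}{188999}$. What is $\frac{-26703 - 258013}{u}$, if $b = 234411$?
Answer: $- \frac{53811039284}{234411} \approx -2.2956 \cdot 10^{5}$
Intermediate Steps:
$u = \frac{234411}{188999} \approx 1.2403$
$\frac{-26703 - 258013}{u} = \frac{-26703 - 258013}{\frac{234411}{188999}} = \left(-26703 - 258013\right) \frac{188999}{234411} = \left(-284716\right) \frac{188999}{234411} = - \frac{53811039284}{234411}$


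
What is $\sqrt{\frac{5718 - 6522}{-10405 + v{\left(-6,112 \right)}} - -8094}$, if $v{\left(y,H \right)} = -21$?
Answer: $\frac{2 \sqrt{54989883078}}{5213} \approx 89.967$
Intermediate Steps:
$\sqrt{\frac{5718 - 6522}{-10405 + v{\left(-6,112 \right)}} - -8094} = \sqrt{\frac{5718 - 6522}{-10405 - 21} - -8094} = \sqrt{- \frac{804}{-10426} + 8094} = \sqrt{\left(-804\right) \left(- \frac{1}{10426}\right) + 8094} = \sqrt{\frac{402}{5213} + 8094} = \sqrt{\frac{42194424}{5213}} = \frac{2 \sqrt{54989883078}}{5213}$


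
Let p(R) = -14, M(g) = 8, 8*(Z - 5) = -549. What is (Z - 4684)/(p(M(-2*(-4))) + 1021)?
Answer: -1999/424 ≈ -4.7146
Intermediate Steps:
Z = -509/8 (Z = 5 + (1/8)*(-549) = 5 - 549/8 = -509/8 ≈ -63.625)
(Z - 4684)/(p(M(-2*(-4))) + 1021) = (-509/8 - 4684)/(-14 + 1021) = -37981/8/1007 = -37981/8*1/1007 = -1999/424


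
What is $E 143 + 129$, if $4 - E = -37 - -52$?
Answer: $-1444$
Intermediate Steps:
$E = -11$ ($E = 4 - \left(-37 - -52\right) = 4 - \left(-37 + 52\right) = 4 - 15 = -11$)
$E 143 + 129 = \left(-11\right) 143 + 129 = -1573 + 129 = -1444$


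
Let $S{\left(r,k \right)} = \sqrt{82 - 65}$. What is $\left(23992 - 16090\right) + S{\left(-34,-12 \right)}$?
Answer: $7902 + \sqrt{17} \approx 7906.1$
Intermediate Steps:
$S{\left(r,k \right)} = \sqrt{17}$
$\left(23992 - 16090\right) + S{\left(-34,-12 \right)} = \left(23992 - 16090\right) + \sqrt{17} = 7902 + \sqrt{17}$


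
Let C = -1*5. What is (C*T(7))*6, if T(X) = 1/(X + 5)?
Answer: -5/2 ≈ -2.5000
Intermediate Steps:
T(X) = 1/(5 + X)
C = -5
(C*T(7))*6 = -5/(5 + 7)*6 = -5/12*6 = -5/2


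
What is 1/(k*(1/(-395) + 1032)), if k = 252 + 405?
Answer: 395/267818823 ≈ 1.4749e-6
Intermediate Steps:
k = 657
1/(k*(1/(-395) + 1032)) = 1/(657*(1/(-395) + 1032)) = 1/(657*(-1/395 + 1032)) = 1/(657*(407639/395)) = 1/(267818823/395) = 395/267818823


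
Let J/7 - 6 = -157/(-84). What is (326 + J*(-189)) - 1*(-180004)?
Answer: 679677/4 ≈ 1.6992e+5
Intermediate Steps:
J = 661/12 (J = 42 + 7*(-157/(-84)) = 42 + 7*(-157*(-1/84)) = 42 + 7*(157/84) = 42 + 157/12 = 661/12 ≈ 55.083)
(326 + J*(-189)) - 1*(-180004) = (326 + (661/12)*(-189)) - 1*(-180004) = (326 - 41643/4) + 180004 = -40339/4 + 180004 = 679677/4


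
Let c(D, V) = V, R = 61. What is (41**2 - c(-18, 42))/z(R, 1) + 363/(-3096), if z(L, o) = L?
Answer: 1684067/62952 ≈ 26.752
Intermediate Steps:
(41**2 - c(-18, 42))/z(R, 1) + 363/(-3096) = (41**2 - 1*42)/61 + 363/(-3096) = (1681 - 42)*(1/61) + 363*(-1/3096) = 1639*(1/61) - 121/1032 = 1639/61 - 121/1032 = 1684067/62952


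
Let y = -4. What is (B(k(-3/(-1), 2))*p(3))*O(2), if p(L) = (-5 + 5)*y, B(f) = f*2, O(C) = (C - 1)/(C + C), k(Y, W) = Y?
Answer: 0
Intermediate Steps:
O(C) = (-1 + C)/(2*C) (O(C) = (-1 + C)/((2*C)) = (-1 + C)*(1/(2*C)) = (-1 + C)/(2*C))
B(f) = 2*f
p(L) = 0 (p(L) = (-5 + 5)*(-4) = 0*(-4) = 0)
(B(k(-3/(-1), 2))*p(3))*O(2) = ((2*(-3/(-1)))*0)*((1/2)*(-1 + 2)/2) = ((2*(-3*(-1)))*0)*((1/2)*(1/2)*1) = ((2*3)*0)*(1/4) = (6*0)*(1/4) = 0*(1/4) = 0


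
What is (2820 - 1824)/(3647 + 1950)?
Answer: 996/5597 ≈ 0.17795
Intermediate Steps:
(2820 - 1824)/(3647 + 1950) = 996/5597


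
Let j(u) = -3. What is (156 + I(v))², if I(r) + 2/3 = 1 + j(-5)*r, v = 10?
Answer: 143641/9 ≈ 15960.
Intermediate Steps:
I(r) = ⅓ - 3*r (I(r) = -⅔ + (1 - 3*r) = ⅓ - 3*r)
(156 + I(v))² = (156 + (⅓ - 3*10))² = (156 + (⅓ - 30))² = (156 - 89/3)² = (379/3)² = 143641/9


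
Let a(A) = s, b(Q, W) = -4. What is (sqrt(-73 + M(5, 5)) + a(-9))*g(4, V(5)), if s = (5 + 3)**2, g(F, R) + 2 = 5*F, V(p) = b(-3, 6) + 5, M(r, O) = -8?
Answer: 1152 + 162*I ≈ 1152.0 + 162.0*I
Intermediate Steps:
V(p) = 1 (V(p) = -4 + 5 = 1)
g(F, R) = -2 + 5*F
s = 64 (s = 8**2 = 64)
a(A) = 64
(sqrt(-73 + M(5, 5)) + a(-9))*g(4, V(5)) = (sqrt(-73 - 8) + 64)*(-2 + 5*4) = (sqrt(-81) + 64)*(-2 + 20) = (9*I + 64)*18 = (64 + 9*I)*18 = 1152 + 162*I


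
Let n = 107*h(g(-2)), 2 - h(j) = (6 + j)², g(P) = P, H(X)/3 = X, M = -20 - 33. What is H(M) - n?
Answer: 1339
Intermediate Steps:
M = -53
H(X) = 3*X
h(j) = 2 - (6 + j)²
n = -1498 (n = 107*(2 - (6 - 2)²) = 107*(2 - 1*4²) = 107*(2 - 1*16) = 107*(2 - 16) = 107*(-14) = -1498)
H(M) - n = 3*(-53) - 1*(-1498) = -159 + 1498 = 1339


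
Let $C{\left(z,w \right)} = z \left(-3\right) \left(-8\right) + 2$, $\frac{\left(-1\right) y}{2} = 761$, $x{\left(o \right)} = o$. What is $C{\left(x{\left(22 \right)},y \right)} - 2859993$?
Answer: $-2859463$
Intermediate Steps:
$y = -1522$ ($y = \left(-2\right) 761 = -1522$)
$C{\left(z,w \right)} = 2 + 24 z$ ($C{\left(z,w \right)} = - 3 z \left(-8\right) + 2 = 24 z + 2 = 2 + 24 z$)
$C{\left(x{\left(22 \right)},y \right)} - 2859993 = \left(2 + 24 \cdot 22\right) - 2859993 = \left(2 + 528\right) - 2859993 = 530 - 2859993 = -2859463$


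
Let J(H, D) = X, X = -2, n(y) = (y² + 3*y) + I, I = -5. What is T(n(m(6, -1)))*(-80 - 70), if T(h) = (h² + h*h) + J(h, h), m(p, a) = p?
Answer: -720000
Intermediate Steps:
n(y) = -5 + y² + 3*y (n(y) = (y² + 3*y) - 5 = -5 + y² + 3*y)
J(H, D) = -2
T(h) = -2 + 2*h² (T(h) = (h² + h*h) - 2 = (h² + h²) - 2 = 2*h² - 2 = -2 + 2*h²)
T(n(m(6, -1)))*(-80 - 70) = (-2 + 2*(-5 + 6² + 3*6)²)*(-80 - 70) = (-2 + 2*(-5 + 36 + 18)²)*(-150) = (-2 + 2*49²)*(-150) = (-2 + 2*2401)*(-150) = (-2 + 4802)*(-150) = 4800*(-150) = -720000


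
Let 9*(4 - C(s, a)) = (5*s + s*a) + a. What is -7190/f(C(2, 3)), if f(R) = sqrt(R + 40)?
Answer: -21570*sqrt(377)/377 ≈ -1110.9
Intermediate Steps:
C(s, a) = 4 - 5*s/9 - a/9 - a*s/9 (C(s, a) = 4 - ((5*s + s*a) + a)/9 = 4 - ((5*s + a*s) + a)/9 = 4 - (a + 5*s + a*s)/9 = 4 + (-5*s/9 - a/9 - a*s/9) = 4 - 5*s/9 - a/9 - a*s/9)
f(R) = sqrt(40 + R)
-7190/f(C(2, 3)) = -7190/sqrt(40 + (4 - 5/9*2 - 1/9*3 - 1/9*3*2)) = -7190/sqrt(40 + (4 - 10/9 - 1/3 - 2/3)) = -7190/sqrt(40 + 17/9) = -7190*3*sqrt(377)/377 = -21570*sqrt(377)/377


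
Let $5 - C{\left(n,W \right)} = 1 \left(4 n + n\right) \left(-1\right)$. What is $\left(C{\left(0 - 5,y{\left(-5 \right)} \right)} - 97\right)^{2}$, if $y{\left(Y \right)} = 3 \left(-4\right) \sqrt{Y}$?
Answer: $13689$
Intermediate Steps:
$y{\left(Y \right)} = - 12 \sqrt{Y}$
$C{\left(n,W \right)} = 5 + 5 n$ ($C{\left(n,W \right)} = 5 - 1 \left(4 n + n\right) \left(-1\right) = 5 - 1 \cdot 5 n \left(-1\right) = 5 - 5 n \left(-1\right) = 5 - - 5 n = 5 + 5 n$)
$\left(C{\left(0 - 5,y{\left(-5 \right)} \right)} - 97\right)^{2} = \left(\left(5 + 5 \left(0 - 5\right)\right) - 97\right)^{2} = \left(\left(5 + 5 \left(-5\right)\right) - 97\right)^{2} = \left(\left(5 - 25\right) - 97\right)^{2} = \left(-20 - 97\right)^{2} = \left(-117\right)^{2} = 13689$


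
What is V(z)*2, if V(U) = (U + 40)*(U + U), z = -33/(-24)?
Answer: 3641/16 ≈ 227.56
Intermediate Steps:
z = 11/8 (z = -33*(-1/24) = 11/8 ≈ 1.3750)
V(U) = 2*U*(40 + U) (V(U) = (40 + U)*(2*U) = 2*U*(40 + U))
V(z)*2 = (2*(11/8)*(40 + 11/8))*2 = (2*(11/8)*(331/8))*2 = (3641/32)*2 = 3641/16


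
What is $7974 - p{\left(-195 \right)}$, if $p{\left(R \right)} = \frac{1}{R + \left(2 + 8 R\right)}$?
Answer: $\frac{13978423}{1753} \approx 7974.0$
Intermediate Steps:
$p{\left(R \right)} = \frac{1}{2 + 9 R}$
$7974 - p{\left(-195 \right)} = 7974 - \frac{1}{2 + 9 \left(-195\right)} = 7974 - \frac{1}{2 - 1755} = 7974 - \frac{1}{-1753} = 7974 - - \frac{1}{1753} = 7974 + \frac{1}{1753} = \frac{13978423}{1753}$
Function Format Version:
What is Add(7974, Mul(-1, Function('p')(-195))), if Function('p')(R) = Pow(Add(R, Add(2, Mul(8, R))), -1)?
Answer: Rational(13978423, 1753) ≈ 7974.0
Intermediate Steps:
Function('p')(R) = Pow(Add(2, Mul(9, R)), -1)
Add(7974, Mul(-1, Function('p')(-195))) = Add(7974, Mul(-1, Pow(Add(2, Mul(9, -195)), -1))) = Add(7974, Mul(-1, Pow(Add(2, -1755), -1))) = Add(7974, Mul(-1, Pow(-1753, -1))) = Add(7974, Mul(-1, Rational(-1, 1753))) = Add(7974, Rational(1, 1753)) = Rational(13978423, 1753)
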